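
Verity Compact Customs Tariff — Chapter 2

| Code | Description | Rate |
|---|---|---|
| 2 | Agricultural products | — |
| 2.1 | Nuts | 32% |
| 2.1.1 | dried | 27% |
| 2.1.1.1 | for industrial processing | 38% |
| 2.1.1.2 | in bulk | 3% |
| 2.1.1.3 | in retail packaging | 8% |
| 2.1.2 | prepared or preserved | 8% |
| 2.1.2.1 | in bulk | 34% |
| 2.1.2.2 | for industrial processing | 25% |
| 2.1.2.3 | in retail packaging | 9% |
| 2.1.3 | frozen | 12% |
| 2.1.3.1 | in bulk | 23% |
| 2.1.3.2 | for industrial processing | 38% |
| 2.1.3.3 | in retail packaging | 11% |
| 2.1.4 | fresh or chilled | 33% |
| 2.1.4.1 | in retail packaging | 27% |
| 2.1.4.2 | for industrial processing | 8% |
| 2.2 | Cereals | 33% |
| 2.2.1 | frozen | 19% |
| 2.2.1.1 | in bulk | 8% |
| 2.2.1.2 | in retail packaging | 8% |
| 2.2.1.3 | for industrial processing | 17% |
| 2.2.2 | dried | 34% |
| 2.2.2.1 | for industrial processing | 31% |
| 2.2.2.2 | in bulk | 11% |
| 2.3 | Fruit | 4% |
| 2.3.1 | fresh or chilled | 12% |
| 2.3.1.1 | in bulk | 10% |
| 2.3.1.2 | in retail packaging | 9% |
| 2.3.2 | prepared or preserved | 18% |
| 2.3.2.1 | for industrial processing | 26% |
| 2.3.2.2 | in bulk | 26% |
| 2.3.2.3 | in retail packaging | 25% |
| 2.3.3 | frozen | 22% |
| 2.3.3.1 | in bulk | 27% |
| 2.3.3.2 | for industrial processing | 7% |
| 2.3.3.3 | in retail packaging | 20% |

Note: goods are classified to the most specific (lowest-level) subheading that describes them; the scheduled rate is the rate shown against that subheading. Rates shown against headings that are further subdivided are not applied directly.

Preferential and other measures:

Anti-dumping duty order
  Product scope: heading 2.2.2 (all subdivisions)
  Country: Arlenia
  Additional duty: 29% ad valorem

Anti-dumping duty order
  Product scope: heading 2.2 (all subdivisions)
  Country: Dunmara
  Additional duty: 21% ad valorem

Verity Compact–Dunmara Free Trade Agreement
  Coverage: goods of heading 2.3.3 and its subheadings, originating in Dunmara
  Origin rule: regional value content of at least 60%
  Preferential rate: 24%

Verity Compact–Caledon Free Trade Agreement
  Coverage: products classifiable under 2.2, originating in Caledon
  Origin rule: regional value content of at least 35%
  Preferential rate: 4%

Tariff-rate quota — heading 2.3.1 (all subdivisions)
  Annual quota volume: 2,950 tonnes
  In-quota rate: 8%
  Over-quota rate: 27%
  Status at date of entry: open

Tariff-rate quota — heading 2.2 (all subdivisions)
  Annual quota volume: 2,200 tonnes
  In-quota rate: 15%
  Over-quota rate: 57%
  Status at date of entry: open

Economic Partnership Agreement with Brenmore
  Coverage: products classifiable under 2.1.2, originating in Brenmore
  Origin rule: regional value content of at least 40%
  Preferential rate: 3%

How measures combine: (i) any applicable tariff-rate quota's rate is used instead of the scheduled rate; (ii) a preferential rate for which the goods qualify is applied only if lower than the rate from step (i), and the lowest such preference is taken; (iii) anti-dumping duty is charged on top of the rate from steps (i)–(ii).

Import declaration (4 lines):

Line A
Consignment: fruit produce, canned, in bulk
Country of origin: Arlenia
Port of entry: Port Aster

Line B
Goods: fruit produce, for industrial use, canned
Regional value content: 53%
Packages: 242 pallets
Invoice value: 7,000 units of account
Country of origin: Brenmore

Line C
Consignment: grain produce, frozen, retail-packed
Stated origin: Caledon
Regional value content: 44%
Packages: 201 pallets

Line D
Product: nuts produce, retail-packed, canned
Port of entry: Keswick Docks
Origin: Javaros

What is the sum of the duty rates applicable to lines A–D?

65%

Line A: fruit → 2.3; canned → 2.3.2; in bulk → 2.3.2.2. Scheduled 26%. No special measure applies. → 26%.
Line B: fruit → 2.3; canned → 2.3.2; for industrial use → 2.3.2.1. Scheduled 26%. Brenmore agreement on 2.1.2: 2.3.2.1 not covered. → 26%.
Line C: grain → 2.2; frozen → 2.2.1; retail-packed → 2.2.1.2. Scheduled 8%. quota on 2.2 open → in-quota 15%; Caledon agreement on 2.2: RVC ≥ 35% → 4% available; preferential 4%. → 4%.
Line D: nuts → 2.1; canned → 2.1.2; retail-packed → 2.1.2.3. Scheduled 9%. No special measure applies. → 9%.
Sum: 26% + 26% + 4% + 9% = 65%.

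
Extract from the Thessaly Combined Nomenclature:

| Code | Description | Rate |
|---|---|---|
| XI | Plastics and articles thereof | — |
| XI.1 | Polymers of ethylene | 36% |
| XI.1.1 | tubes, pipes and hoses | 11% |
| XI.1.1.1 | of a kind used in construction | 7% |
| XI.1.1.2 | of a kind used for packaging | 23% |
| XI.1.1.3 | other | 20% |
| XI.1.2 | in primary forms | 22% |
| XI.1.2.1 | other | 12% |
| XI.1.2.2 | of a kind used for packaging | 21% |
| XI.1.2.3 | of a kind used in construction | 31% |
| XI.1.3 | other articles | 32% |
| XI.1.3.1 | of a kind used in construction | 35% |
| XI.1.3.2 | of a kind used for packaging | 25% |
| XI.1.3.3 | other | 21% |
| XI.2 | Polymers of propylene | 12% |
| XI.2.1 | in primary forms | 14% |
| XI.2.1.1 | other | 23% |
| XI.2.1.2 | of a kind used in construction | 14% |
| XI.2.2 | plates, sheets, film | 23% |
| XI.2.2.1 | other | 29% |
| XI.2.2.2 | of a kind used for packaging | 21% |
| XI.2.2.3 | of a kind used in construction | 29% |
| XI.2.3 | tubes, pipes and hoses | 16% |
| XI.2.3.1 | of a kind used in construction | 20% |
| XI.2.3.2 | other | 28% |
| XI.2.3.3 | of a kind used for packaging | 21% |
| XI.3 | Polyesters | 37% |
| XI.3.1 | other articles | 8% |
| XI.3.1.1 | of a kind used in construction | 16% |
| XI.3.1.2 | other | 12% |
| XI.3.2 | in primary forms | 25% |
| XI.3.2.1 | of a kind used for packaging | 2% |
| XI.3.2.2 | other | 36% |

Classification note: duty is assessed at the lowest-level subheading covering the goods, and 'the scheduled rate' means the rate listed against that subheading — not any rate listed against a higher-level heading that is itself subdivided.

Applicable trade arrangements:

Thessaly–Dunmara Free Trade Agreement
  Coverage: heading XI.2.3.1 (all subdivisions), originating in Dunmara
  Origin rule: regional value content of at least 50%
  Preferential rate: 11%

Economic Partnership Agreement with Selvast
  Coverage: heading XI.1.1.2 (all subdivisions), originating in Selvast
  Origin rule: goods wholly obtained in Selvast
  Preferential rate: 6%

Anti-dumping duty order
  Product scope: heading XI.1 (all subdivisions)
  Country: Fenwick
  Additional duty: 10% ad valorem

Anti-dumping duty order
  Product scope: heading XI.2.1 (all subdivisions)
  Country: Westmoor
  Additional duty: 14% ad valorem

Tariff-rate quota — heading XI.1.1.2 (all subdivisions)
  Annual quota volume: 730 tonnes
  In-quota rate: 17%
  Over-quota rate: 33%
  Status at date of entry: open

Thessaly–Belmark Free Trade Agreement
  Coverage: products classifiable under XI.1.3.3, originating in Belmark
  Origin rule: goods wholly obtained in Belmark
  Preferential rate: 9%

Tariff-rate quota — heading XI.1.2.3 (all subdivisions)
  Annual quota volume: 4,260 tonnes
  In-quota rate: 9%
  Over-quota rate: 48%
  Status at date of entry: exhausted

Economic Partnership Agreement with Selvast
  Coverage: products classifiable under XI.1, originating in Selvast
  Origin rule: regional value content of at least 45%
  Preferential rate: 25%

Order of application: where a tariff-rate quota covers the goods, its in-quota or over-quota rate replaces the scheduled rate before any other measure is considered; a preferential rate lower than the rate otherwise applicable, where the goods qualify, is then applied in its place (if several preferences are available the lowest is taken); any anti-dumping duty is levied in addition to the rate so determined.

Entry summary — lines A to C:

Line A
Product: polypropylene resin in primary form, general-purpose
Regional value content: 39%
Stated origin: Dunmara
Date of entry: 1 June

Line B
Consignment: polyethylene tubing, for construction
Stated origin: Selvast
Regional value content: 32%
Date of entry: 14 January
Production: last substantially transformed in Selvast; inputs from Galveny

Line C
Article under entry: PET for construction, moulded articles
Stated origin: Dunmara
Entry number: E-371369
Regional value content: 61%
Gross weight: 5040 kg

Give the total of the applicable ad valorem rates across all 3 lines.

Line A: polypropylene → XI.2; resin in primary form → XI.2.1; general-purpose → XI.2.1.1. Scheduled 23%. Dunmara agreement on XI.2.3.1: XI.2.1.1 not covered. → 23%.
Line B: polyethylene → XI.1; tubing → XI.1.1; for construction → XI.1.1.1. Scheduled 7%. Selvast agreement on XI.1.1.2: XI.1.1.1 not covered; Selvast agreement on XI.1: RVC < 45%. → 7%.
Line C: PET → XI.3; moulded articles → XI.3.1; for construction → XI.3.1.1. Scheduled 16%. Dunmara agreement on XI.2.3.1: XI.3.1.1 not covered. → 16%.
Sum: 23% + 7% + 16% = 46%.

46%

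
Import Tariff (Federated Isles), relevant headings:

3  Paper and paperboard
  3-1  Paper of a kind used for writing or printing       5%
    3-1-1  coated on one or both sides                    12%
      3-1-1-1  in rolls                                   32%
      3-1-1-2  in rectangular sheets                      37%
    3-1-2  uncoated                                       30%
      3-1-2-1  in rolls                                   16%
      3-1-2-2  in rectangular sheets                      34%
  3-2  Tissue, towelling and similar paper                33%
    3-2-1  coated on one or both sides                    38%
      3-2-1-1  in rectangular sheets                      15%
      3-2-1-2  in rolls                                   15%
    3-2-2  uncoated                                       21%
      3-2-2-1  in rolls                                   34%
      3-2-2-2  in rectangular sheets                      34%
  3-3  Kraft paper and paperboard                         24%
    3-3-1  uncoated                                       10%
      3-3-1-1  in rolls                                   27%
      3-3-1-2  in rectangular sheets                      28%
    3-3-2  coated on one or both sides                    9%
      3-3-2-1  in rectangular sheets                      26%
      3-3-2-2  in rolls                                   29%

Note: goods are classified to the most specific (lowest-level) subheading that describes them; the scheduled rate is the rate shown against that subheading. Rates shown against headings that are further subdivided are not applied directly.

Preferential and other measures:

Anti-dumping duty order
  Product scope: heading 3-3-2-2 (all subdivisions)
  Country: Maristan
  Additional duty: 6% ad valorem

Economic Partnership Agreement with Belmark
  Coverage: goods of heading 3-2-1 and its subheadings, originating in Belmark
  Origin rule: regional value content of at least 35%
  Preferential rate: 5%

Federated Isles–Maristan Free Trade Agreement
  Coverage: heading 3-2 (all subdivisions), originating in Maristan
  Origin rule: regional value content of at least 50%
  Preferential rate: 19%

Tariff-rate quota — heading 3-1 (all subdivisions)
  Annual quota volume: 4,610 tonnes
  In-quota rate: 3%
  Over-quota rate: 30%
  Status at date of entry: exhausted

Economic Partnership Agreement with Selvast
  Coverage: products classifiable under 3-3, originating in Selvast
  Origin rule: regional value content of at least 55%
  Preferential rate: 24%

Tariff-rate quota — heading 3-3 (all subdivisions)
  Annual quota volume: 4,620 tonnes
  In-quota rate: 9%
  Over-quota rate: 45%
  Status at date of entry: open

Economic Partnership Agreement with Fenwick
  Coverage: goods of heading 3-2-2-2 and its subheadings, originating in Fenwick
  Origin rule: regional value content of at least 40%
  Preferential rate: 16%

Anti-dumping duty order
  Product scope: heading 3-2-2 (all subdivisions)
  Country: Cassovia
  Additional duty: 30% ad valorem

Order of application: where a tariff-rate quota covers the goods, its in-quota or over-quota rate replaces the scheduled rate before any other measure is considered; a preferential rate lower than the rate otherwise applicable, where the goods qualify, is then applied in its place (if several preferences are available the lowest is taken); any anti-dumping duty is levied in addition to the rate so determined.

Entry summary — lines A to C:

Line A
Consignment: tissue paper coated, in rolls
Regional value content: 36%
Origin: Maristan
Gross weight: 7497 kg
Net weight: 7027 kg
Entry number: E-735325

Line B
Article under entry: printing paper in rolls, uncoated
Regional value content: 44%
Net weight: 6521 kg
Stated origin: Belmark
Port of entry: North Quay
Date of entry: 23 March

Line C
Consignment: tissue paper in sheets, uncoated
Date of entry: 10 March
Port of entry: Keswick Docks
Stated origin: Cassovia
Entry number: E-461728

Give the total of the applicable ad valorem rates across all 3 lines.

Line A: tissue paper → 3-2; coated → 3-2-1; in rolls → 3-2-1-2. Scheduled 15%. Maristan agreement on 3-2: RVC < 50%. → 15%.
Line B: printing paper → 3-1; uncoated → 3-1-2; in rolls → 3-1-2-1. Scheduled 16%. quota on 3-1 exhausted → over-quota 30%; Belmark agreement on 3-2-1: 3-1-2-1 not covered. → 30%.
Line C: tissue paper → 3-2; uncoated → 3-2-2; in sheets → 3-2-2-2. Scheduled 34%. anti-dumping (Cassovia, 3-2-2): +30%; total 34% + 30% = 64%. → 64%.
Sum: 15% + 30% + 64% = 109%.

109%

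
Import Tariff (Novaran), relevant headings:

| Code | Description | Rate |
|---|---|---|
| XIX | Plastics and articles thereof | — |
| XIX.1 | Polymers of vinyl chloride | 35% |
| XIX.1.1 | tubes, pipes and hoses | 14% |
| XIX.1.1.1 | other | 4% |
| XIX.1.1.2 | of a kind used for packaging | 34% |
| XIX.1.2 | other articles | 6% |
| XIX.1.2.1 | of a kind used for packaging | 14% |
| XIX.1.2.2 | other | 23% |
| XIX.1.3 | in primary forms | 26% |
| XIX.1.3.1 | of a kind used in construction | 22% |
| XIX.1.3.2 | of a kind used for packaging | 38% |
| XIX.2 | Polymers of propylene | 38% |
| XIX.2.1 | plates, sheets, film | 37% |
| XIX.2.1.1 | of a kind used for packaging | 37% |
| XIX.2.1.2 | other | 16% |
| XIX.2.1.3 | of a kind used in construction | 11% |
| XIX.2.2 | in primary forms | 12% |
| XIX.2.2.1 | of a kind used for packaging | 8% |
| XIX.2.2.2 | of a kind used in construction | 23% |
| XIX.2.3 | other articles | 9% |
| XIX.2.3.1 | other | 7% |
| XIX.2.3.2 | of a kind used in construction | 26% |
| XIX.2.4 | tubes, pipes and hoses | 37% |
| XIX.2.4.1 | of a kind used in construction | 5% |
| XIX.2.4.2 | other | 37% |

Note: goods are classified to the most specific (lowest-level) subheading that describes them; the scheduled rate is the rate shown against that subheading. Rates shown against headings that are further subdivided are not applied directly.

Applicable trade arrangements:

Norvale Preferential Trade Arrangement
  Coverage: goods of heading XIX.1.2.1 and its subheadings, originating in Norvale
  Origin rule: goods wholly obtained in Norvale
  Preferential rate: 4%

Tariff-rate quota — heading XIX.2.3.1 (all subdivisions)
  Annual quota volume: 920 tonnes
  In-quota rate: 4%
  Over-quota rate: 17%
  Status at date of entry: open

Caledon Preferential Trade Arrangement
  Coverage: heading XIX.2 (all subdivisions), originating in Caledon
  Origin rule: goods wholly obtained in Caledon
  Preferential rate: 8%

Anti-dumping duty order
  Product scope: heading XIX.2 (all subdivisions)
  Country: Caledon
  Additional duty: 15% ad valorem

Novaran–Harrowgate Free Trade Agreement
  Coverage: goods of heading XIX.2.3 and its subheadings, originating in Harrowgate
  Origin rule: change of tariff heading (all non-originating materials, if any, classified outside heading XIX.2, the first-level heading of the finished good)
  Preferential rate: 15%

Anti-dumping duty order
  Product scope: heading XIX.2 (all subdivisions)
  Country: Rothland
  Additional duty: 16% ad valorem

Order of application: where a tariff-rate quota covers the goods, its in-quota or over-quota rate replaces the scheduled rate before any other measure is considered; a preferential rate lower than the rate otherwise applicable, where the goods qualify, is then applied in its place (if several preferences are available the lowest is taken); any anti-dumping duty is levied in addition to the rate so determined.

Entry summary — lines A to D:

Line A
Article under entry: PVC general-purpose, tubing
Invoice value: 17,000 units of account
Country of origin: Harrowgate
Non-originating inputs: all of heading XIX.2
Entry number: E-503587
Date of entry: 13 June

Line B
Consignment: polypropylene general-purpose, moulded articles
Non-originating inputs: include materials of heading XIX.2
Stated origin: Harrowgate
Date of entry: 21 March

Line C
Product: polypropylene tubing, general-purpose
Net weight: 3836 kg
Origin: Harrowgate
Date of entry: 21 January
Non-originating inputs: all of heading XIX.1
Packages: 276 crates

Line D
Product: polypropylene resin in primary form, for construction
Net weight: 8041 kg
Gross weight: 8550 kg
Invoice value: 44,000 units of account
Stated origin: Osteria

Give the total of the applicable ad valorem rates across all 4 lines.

Line A: PVC → XIX.1; tubing → XIX.1.1; general-purpose → XIX.1.1.1. Scheduled 4%. Harrowgate agreement on XIX.2.3: XIX.1.1.1 not covered. → 4%.
Line B: polypropylene → XIX.2; moulded articles → XIX.2.3; general-purpose → XIX.2.3.1. Scheduled 7%. quota on XIX.2.3.1 open → in-quota 4%; Harrowgate agreement on XIX.2.3: CTH not met. → 4%.
Line C: polypropylene → XIX.2; tubing → XIX.2.4; general-purpose → XIX.2.4.2. Scheduled 37%. Harrowgate agreement on XIX.2.3: XIX.2.4.2 not covered. → 37%.
Line D: polypropylene → XIX.2; resin in primary form → XIX.2.2; for construction → XIX.2.2.2. Scheduled 23%. No special measure applies. → 23%.
Sum: 4% + 4% + 37% + 23% = 68%.

68%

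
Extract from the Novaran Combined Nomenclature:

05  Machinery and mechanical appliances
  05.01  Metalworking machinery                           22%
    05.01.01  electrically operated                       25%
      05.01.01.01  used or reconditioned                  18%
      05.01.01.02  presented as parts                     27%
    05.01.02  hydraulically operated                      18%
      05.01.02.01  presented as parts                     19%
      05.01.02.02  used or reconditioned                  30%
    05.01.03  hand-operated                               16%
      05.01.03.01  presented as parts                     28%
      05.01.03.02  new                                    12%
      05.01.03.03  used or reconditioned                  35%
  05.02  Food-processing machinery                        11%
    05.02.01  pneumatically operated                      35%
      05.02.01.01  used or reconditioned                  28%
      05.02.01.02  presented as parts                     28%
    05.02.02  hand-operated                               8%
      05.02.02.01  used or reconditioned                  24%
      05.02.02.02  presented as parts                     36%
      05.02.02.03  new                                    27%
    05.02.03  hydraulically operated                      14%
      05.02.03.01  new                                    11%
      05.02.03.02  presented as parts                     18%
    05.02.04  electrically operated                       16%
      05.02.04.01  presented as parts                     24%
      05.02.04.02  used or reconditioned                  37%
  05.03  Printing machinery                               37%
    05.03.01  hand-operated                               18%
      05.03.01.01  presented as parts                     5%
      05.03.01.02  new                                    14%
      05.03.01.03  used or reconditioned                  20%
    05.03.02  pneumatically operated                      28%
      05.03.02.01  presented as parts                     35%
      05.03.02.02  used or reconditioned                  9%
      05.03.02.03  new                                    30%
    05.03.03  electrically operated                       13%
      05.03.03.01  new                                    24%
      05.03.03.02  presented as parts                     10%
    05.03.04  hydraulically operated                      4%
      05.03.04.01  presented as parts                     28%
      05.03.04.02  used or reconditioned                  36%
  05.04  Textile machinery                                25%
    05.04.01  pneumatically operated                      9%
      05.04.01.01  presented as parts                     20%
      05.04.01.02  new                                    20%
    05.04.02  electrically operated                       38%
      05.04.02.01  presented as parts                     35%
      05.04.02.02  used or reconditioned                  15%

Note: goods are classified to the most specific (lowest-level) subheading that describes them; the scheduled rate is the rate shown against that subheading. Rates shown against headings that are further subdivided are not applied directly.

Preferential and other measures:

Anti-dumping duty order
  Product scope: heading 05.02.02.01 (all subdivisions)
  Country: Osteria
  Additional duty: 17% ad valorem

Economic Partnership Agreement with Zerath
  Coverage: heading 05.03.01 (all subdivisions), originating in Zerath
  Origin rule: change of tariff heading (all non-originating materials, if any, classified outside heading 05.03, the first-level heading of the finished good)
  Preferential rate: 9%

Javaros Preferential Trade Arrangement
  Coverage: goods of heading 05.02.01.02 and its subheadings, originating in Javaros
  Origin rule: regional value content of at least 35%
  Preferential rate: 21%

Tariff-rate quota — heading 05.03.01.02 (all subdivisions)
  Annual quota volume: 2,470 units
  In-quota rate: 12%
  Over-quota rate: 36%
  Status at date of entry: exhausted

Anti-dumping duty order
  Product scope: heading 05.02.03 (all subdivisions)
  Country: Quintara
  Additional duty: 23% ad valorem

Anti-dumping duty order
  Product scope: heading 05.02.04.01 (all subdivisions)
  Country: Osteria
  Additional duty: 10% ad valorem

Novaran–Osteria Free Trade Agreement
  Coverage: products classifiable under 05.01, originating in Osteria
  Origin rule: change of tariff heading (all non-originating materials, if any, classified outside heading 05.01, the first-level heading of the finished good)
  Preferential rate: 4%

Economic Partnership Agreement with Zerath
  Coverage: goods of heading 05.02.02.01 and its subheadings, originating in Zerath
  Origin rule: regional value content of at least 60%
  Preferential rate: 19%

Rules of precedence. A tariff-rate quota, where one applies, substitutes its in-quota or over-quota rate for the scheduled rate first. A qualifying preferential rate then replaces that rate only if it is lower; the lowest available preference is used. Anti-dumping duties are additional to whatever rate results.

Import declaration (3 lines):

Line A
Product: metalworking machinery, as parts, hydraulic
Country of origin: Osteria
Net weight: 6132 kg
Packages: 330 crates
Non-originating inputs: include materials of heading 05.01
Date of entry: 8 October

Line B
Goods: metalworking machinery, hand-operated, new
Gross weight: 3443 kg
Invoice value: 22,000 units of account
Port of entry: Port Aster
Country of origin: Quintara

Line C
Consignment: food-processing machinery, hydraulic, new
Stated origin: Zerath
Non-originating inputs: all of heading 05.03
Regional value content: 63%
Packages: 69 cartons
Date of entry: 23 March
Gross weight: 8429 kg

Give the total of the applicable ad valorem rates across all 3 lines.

42%

Line A: metalworking → 05.01; hydraulic → 05.01.02; as parts → 05.01.02.01. Scheduled 19%. Osteria agreement on 05.01: CTH not met. → 19%.
Line B: metalworking → 05.01; hand-operated → 05.01.03; new → 05.01.03.02. Scheduled 12%. No special measure applies. → 12%.
Line C: food-processing → 05.02; hydraulic → 05.02.03; new → 05.02.03.01. Scheduled 11%. Zerath agreement on 05.03.01: 05.02.03.01 not covered; Zerath agreement on 05.02.02.01: 05.02.03.01 not covered. → 11%.
Sum: 19% + 12% + 11% = 42%.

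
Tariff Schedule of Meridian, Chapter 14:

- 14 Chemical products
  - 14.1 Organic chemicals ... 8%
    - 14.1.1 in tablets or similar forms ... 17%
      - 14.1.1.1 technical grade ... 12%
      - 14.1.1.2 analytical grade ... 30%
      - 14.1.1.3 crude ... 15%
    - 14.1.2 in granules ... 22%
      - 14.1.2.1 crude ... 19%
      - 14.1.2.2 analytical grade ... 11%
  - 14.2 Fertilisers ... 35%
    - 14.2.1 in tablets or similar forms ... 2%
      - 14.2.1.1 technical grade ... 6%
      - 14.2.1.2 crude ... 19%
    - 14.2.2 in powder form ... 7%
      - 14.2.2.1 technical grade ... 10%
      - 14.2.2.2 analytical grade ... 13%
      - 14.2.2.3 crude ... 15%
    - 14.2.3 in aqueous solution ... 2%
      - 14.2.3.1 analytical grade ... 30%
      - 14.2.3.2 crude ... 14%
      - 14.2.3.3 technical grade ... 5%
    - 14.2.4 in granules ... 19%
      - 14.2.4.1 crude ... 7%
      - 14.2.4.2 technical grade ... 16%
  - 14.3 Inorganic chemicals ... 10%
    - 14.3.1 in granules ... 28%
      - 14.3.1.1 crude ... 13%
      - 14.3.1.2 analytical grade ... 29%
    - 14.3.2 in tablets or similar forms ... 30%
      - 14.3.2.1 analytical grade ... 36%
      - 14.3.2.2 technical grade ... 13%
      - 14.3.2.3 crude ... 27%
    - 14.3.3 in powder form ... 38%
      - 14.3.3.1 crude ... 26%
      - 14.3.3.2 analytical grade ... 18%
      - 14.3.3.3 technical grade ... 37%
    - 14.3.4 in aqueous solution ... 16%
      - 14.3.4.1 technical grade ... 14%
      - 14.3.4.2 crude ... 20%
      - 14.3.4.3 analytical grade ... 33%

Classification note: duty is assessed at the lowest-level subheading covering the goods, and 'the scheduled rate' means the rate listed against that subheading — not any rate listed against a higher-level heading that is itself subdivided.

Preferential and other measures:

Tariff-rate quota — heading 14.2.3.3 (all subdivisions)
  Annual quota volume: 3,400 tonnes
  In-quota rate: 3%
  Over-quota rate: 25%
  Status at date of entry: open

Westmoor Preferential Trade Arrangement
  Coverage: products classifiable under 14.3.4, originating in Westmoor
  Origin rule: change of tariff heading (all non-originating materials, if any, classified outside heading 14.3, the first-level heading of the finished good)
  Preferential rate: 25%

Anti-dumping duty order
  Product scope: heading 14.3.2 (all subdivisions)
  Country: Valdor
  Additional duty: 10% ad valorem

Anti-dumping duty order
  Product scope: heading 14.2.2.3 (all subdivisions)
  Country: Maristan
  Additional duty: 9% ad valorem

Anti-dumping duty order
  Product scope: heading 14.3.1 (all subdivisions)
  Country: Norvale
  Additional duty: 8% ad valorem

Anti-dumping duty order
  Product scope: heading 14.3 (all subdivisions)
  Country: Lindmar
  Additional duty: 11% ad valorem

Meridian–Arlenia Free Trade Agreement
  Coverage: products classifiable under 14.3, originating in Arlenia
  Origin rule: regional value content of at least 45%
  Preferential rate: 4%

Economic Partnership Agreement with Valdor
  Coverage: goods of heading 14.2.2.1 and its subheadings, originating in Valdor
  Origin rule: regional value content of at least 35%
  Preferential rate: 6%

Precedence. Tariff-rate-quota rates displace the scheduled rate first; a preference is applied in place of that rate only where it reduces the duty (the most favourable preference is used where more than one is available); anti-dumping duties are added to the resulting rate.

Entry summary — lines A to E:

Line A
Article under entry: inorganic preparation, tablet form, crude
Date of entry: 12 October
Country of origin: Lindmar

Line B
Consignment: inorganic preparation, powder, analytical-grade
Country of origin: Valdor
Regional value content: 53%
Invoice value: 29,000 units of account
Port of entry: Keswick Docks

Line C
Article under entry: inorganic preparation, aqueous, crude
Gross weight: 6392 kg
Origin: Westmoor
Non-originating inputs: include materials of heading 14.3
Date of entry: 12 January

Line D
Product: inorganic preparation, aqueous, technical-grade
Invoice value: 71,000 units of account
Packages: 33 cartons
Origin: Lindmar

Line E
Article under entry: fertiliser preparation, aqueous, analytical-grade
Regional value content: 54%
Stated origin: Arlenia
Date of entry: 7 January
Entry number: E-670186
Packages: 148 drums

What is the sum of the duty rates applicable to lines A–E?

Line A: inorganic → 14.3; tablet form → 14.3.2; crude → 14.3.2.3. Scheduled 27%. anti-dumping (Lindmar, 14.3): +11%; total 27% + 11% = 38%. → 38%.
Line B: inorganic → 14.3; powder → 14.3.3; analytical-grade → 14.3.3.2. Scheduled 18%. Valdor agreement on 14.2.2.1: 14.3.3.2 not covered. → 18%.
Line C: inorganic → 14.3; aqueous → 14.3.4; crude → 14.3.4.2. Scheduled 20%. Westmoor agreement on 14.3.4: CTH not met. → 20%.
Line D: inorganic → 14.3; aqueous → 14.3.4; technical-grade → 14.3.4.1. Scheduled 14%. anti-dumping (Lindmar, 14.3): +11%; total 14% + 11% = 25%. → 25%.
Line E: fertiliser → 14.2; aqueous → 14.2.3; analytical-grade → 14.2.3.1. Scheduled 30%. Arlenia agreement on 14.3: 14.2.3.1 not covered. → 30%.
Sum: 38% + 18% + 20% + 25% + 30% = 131%.

131%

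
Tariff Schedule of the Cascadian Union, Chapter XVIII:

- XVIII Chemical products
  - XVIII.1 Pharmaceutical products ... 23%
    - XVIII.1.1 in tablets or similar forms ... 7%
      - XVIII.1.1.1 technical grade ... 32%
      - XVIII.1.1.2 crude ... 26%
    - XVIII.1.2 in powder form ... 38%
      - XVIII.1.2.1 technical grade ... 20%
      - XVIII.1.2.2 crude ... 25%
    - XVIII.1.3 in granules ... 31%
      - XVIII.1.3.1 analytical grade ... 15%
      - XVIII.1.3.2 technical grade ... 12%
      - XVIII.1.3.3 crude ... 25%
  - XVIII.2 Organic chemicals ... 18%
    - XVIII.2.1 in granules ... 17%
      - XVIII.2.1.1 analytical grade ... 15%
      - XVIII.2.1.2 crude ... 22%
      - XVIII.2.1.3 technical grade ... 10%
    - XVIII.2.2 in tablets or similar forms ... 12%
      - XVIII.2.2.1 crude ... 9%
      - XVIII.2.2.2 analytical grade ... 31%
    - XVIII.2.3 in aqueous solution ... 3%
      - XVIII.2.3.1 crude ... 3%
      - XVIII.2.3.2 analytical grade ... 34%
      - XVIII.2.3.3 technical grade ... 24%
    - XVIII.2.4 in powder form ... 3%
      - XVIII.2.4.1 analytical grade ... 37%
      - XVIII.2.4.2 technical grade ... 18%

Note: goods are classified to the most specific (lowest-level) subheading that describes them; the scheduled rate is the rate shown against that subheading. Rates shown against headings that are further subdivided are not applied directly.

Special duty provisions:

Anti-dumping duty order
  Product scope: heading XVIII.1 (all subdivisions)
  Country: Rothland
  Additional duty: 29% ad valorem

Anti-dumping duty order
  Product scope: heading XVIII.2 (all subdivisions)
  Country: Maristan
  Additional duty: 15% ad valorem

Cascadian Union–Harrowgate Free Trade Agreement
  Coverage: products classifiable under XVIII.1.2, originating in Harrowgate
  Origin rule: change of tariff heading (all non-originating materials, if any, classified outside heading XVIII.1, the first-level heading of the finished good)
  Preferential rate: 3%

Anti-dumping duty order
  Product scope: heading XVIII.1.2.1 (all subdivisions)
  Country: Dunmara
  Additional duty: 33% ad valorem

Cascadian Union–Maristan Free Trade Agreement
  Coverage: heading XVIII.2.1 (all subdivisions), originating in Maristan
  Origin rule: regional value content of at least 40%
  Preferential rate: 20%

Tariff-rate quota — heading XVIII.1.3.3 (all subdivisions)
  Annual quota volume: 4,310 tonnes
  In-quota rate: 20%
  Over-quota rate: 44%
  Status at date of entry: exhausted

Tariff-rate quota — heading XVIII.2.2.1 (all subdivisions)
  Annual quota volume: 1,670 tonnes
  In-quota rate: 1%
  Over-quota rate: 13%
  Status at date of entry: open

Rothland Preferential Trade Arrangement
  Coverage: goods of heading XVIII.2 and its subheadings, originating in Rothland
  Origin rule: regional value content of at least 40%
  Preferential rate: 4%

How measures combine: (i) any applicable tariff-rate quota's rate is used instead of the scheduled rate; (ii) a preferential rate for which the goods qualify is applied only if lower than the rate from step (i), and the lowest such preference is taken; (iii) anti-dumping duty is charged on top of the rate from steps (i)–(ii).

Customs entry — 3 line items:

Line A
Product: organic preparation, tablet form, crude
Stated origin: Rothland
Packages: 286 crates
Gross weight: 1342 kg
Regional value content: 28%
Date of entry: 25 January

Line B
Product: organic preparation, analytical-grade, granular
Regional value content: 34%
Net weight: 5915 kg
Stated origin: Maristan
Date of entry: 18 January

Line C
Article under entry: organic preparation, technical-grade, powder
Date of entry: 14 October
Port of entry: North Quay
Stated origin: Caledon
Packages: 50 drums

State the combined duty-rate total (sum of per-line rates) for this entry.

Line A: organic → XVIII.2; tablet form → XVIII.2.2; crude → XVIII.2.2.1. Scheduled 9%. quota on XVIII.2.2.1 open → in-quota 1%; Rothland agreement on XVIII.2: RVC < 40%. → 1%.
Line B: organic → XVIII.2; granular → XVIII.2.1; analytical-grade → XVIII.2.1.1. Scheduled 15%. Maristan agreement on XVIII.2.1: RVC < 40%; anti-dumping (Maristan, XVIII.2): +15%; total 15% + 15% = 30%. → 30%.
Line C: organic → XVIII.2; powder → XVIII.2.4; technical-grade → XVIII.2.4.2. Scheduled 18%. No special measure applies. → 18%.
Sum: 1% + 30% + 18% = 49%.

49%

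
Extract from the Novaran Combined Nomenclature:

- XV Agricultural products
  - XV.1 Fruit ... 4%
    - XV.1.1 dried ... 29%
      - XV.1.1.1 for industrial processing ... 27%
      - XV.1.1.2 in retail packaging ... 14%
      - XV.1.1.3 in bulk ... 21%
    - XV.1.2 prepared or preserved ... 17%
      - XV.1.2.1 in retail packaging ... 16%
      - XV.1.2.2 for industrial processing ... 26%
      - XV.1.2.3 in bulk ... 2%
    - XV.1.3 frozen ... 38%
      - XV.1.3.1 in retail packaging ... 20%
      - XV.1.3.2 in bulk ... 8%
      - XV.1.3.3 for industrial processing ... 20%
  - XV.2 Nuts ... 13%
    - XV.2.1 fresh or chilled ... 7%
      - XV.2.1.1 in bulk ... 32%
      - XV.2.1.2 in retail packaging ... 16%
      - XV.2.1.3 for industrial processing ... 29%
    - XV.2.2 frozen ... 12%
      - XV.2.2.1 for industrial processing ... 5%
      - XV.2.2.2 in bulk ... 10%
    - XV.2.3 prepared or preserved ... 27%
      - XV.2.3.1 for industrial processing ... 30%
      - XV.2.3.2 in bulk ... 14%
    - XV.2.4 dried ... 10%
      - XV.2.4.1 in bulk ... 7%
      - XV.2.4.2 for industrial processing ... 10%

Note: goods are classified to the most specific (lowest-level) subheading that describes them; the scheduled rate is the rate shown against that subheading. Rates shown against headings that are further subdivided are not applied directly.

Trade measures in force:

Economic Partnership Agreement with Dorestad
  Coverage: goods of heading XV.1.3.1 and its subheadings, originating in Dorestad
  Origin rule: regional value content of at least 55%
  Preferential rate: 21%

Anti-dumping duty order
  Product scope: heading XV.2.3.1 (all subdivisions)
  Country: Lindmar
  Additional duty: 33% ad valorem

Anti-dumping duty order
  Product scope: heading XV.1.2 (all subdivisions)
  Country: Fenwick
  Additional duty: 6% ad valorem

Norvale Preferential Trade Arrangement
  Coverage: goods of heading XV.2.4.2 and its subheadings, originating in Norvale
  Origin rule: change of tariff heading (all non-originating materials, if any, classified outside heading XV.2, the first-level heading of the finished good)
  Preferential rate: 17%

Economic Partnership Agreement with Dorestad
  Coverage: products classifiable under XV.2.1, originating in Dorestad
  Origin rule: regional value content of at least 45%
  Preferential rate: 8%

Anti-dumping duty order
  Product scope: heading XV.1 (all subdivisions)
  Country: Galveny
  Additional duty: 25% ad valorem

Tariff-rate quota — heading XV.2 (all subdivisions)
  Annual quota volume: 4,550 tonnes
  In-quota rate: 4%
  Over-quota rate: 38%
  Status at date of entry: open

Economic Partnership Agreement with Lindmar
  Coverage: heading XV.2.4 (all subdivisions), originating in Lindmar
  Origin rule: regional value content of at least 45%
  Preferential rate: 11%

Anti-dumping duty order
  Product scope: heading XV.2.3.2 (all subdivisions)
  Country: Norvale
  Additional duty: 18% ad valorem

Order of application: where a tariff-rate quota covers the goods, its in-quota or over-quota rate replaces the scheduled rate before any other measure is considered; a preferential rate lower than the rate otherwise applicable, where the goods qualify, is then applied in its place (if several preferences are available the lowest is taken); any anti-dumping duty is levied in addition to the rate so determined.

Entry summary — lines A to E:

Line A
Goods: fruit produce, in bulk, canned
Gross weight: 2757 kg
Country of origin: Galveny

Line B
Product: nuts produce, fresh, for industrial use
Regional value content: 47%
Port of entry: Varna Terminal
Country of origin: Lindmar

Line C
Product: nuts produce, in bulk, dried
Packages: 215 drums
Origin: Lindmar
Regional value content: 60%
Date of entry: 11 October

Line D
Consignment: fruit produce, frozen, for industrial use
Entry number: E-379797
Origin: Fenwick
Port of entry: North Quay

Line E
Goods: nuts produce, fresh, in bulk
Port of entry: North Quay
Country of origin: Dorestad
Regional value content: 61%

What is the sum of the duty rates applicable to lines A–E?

Line A: fruit → XV.1; canned → XV.1.2; in bulk → XV.1.2.3. Scheduled 2%. anti-dumping (Galveny, XV.1): +25%; total 2% + 25% = 27%. → 27%.
Line B: nuts → XV.2; fresh → XV.2.1; for industrial use → XV.2.1.3. Scheduled 29%. quota on XV.2 open → in-quota 4%; Lindmar agreement on XV.2.4: XV.2.1.3 not covered. → 4%.
Line C: nuts → XV.2; dried → XV.2.4; in bulk → XV.2.4.1. Scheduled 7%. quota on XV.2 open → in-quota 4%; Lindmar agreement on XV.2.4: RVC ≥ 45% → 11% available; preference 11% not lower than 4% → no reduction. → 4%.
Line D: fruit → XV.1; frozen → XV.1.3; for industrial use → XV.1.3.3. Scheduled 20%. No special measure applies. → 20%.
Line E: nuts → XV.2; fresh → XV.2.1; in bulk → XV.2.1.1. Scheduled 32%. quota on XV.2 open → in-quota 4%; Dorestad agreement on XV.1.3.1: XV.2.1.1 not covered; Dorestad agreement on XV.2.1: RVC ≥ 45% → 8% available; preference 8% not lower than 4% → no reduction. → 4%.
Sum: 27% + 4% + 4% + 20% + 4% = 59%.

59%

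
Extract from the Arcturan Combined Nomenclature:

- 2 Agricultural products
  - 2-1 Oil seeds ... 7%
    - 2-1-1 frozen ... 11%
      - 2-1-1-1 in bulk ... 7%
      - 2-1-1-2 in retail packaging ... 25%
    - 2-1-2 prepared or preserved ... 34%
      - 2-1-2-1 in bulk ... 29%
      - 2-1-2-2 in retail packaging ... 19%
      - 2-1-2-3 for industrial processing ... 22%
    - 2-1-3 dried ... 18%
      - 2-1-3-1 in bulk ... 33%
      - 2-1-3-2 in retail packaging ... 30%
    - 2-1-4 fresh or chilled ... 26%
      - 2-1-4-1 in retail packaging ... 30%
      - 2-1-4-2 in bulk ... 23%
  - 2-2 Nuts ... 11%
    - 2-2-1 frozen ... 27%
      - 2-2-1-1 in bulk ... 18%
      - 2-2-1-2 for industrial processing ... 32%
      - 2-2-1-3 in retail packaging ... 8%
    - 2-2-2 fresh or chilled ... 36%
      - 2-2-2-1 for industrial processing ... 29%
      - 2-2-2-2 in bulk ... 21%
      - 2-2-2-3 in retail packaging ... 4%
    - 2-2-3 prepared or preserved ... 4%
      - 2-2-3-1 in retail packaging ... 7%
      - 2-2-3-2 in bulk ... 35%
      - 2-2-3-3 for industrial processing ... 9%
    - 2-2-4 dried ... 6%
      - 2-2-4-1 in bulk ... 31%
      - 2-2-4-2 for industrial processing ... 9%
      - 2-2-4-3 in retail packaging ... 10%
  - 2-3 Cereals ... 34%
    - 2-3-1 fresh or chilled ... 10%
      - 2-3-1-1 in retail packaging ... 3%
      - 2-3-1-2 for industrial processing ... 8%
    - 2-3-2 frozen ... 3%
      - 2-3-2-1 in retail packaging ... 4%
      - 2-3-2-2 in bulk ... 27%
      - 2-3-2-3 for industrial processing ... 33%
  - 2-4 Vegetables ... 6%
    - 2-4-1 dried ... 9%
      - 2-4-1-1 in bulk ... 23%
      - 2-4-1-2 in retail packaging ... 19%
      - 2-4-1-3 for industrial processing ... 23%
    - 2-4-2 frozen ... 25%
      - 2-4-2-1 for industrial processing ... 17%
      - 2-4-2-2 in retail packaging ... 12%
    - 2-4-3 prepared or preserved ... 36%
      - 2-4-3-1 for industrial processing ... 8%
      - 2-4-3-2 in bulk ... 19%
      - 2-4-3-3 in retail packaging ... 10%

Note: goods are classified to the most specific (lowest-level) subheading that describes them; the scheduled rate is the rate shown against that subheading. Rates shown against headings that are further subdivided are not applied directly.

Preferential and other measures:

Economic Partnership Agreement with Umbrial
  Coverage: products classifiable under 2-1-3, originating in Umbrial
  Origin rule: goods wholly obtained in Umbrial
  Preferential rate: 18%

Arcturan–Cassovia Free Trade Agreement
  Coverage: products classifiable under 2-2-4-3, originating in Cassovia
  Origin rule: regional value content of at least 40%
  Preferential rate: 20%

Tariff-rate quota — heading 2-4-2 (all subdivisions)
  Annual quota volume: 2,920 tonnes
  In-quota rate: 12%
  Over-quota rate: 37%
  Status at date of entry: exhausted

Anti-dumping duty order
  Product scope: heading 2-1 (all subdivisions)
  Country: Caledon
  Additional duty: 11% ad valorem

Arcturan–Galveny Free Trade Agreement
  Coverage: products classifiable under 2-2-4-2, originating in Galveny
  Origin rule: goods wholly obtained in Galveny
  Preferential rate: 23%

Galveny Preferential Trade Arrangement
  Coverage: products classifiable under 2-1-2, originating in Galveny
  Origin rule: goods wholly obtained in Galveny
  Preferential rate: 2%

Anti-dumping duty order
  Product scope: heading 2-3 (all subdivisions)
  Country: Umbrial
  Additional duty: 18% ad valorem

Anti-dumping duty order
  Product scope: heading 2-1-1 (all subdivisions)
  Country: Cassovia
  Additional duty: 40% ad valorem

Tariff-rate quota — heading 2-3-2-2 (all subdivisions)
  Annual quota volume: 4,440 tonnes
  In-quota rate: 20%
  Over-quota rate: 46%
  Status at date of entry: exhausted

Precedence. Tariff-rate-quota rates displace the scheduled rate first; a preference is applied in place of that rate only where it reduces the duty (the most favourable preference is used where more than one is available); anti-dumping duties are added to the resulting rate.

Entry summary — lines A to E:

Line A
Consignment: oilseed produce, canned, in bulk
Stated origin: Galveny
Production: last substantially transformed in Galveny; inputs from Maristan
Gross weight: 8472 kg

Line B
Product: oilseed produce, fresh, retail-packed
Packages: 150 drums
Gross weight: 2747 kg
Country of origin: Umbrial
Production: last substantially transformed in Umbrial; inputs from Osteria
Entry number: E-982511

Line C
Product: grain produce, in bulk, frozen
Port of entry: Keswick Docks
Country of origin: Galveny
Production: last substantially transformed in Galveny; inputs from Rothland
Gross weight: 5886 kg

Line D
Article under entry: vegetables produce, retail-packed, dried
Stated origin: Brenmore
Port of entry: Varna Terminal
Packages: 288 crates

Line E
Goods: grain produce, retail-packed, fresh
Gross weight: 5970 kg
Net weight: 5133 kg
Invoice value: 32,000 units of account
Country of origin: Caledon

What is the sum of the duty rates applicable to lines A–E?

Line A: oilseed → 2-1; canned → 2-1-2; in bulk → 2-1-2-1. Scheduled 29%. Galveny agreement on 2-2-4-2: 2-1-2-1 not covered; Galveny agreement on 2-1-2: not wholly obtained. → 29%.
Line B: oilseed → 2-1; fresh → 2-1-4; retail-packed → 2-1-4-1. Scheduled 30%. Umbrial agreement on 2-1-3: 2-1-4-1 not covered. → 30%.
Line C: grain → 2-3; frozen → 2-3-2; in bulk → 2-3-2-2. Scheduled 27%. quota on 2-3-2-2 exhausted → over-quota 46%; Galveny agreement on 2-2-4-2: 2-3-2-2 not covered; Galveny agreement on 2-1-2: 2-3-2-2 not covered. → 46%.
Line D: vegetables → 2-4; dried → 2-4-1; retail-packed → 2-4-1-2. Scheduled 19%. No special measure applies. → 19%.
Line E: grain → 2-3; fresh → 2-3-1; retail-packed → 2-3-1-1. Scheduled 3%. No special measure applies. → 3%.
Sum: 29% + 30% + 46% + 19% + 3% = 127%.

127%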